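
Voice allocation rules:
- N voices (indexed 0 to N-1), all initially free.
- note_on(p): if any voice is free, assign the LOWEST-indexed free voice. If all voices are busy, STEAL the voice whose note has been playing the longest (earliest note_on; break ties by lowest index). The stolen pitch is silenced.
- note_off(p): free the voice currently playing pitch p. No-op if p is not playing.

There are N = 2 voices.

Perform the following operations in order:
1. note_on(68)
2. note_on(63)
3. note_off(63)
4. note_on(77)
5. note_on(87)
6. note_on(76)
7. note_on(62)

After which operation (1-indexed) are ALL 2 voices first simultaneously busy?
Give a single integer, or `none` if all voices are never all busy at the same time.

Op 1: note_on(68): voice 0 is free -> assigned | voices=[68 -]
Op 2: note_on(63): voice 1 is free -> assigned | voices=[68 63]
Op 3: note_off(63): free voice 1 | voices=[68 -]
Op 4: note_on(77): voice 1 is free -> assigned | voices=[68 77]
Op 5: note_on(87): all voices busy, STEAL voice 0 (pitch 68, oldest) -> assign | voices=[87 77]
Op 6: note_on(76): all voices busy, STEAL voice 1 (pitch 77, oldest) -> assign | voices=[87 76]
Op 7: note_on(62): all voices busy, STEAL voice 0 (pitch 87, oldest) -> assign | voices=[62 76]

Answer: 2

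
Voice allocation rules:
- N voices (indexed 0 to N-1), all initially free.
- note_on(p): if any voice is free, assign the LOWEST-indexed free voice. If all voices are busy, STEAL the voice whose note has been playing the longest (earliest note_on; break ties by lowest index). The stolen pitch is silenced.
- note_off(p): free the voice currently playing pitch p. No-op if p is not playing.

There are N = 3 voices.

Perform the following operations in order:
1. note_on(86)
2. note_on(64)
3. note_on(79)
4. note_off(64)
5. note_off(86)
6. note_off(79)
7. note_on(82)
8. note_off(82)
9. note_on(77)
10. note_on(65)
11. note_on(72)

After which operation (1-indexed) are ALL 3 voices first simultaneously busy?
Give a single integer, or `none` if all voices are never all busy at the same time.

Answer: 3

Derivation:
Op 1: note_on(86): voice 0 is free -> assigned | voices=[86 - -]
Op 2: note_on(64): voice 1 is free -> assigned | voices=[86 64 -]
Op 3: note_on(79): voice 2 is free -> assigned | voices=[86 64 79]
Op 4: note_off(64): free voice 1 | voices=[86 - 79]
Op 5: note_off(86): free voice 0 | voices=[- - 79]
Op 6: note_off(79): free voice 2 | voices=[- - -]
Op 7: note_on(82): voice 0 is free -> assigned | voices=[82 - -]
Op 8: note_off(82): free voice 0 | voices=[- - -]
Op 9: note_on(77): voice 0 is free -> assigned | voices=[77 - -]
Op 10: note_on(65): voice 1 is free -> assigned | voices=[77 65 -]
Op 11: note_on(72): voice 2 is free -> assigned | voices=[77 65 72]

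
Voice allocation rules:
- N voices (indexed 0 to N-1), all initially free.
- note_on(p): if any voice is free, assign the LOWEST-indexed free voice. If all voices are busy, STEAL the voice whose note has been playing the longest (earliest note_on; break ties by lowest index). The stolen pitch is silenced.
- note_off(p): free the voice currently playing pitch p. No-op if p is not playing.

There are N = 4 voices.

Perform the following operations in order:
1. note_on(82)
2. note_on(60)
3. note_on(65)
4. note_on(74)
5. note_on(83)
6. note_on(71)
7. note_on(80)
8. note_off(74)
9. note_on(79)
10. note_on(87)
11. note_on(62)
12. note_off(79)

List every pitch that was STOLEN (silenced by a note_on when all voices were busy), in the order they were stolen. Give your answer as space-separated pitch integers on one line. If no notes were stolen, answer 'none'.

Op 1: note_on(82): voice 0 is free -> assigned | voices=[82 - - -]
Op 2: note_on(60): voice 1 is free -> assigned | voices=[82 60 - -]
Op 3: note_on(65): voice 2 is free -> assigned | voices=[82 60 65 -]
Op 4: note_on(74): voice 3 is free -> assigned | voices=[82 60 65 74]
Op 5: note_on(83): all voices busy, STEAL voice 0 (pitch 82, oldest) -> assign | voices=[83 60 65 74]
Op 6: note_on(71): all voices busy, STEAL voice 1 (pitch 60, oldest) -> assign | voices=[83 71 65 74]
Op 7: note_on(80): all voices busy, STEAL voice 2 (pitch 65, oldest) -> assign | voices=[83 71 80 74]
Op 8: note_off(74): free voice 3 | voices=[83 71 80 -]
Op 9: note_on(79): voice 3 is free -> assigned | voices=[83 71 80 79]
Op 10: note_on(87): all voices busy, STEAL voice 0 (pitch 83, oldest) -> assign | voices=[87 71 80 79]
Op 11: note_on(62): all voices busy, STEAL voice 1 (pitch 71, oldest) -> assign | voices=[87 62 80 79]
Op 12: note_off(79): free voice 3 | voices=[87 62 80 -]

Answer: 82 60 65 83 71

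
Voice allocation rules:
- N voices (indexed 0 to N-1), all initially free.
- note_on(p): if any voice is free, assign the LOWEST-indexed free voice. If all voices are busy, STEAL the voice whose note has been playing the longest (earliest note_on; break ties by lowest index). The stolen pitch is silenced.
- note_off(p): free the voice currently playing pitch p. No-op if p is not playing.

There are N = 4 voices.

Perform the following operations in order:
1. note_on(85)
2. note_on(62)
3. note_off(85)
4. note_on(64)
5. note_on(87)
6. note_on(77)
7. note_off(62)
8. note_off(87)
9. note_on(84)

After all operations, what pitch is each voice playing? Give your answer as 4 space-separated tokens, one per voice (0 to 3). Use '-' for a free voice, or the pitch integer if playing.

Op 1: note_on(85): voice 0 is free -> assigned | voices=[85 - - -]
Op 2: note_on(62): voice 1 is free -> assigned | voices=[85 62 - -]
Op 3: note_off(85): free voice 0 | voices=[- 62 - -]
Op 4: note_on(64): voice 0 is free -> assigned | voices=[64 62 - -]
Op 5: note_on(87): voice 2 is free -> assigned | voices=[64 62 87 -]
Op 6: note_on(77): voice 3 is free -> assigned | voices=[64 62 87 77]
Op 7: note_off(62): free voice 1 | voices=[64 - 87 77]
Op 8: note_off(87): free voice 2 | voices=[64 - - 77]
Op 9: note_on(84): voice 1 is free -> assigned | voices=[64 84 - 77]

Answer: 64 84 - 77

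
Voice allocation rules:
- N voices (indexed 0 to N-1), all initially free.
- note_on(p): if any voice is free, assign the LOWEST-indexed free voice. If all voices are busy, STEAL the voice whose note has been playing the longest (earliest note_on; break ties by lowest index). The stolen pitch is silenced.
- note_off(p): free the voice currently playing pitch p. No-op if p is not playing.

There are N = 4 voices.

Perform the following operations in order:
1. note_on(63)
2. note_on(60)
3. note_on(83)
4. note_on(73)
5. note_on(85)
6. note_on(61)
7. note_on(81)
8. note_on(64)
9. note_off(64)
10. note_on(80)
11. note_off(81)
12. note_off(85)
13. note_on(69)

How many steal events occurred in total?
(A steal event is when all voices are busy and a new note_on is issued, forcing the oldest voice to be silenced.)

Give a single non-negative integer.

Op 1: note_on(63): voice 0 is free -> assigned | voices=[63 - - -]
Op 2: note_on(60): voice 1 is free -> assigned | voices=[63 60 - -]
Op 3: note_on(83): voice 2 is free -> assigned | voices=[63 60 83 -]
Op 4: note_on(73): voice 3 is free -> assigned | voices=[63 60 83 73]
Op 5: note_on(85): all voices busy, STEAL voice 0 (pitch 63, oldest) -> assign | voices=[85 60 83 73]
Op 6: note_on(61): all voices busy, STEAL voice 1 (pitch 60, oldest) -> assign | voices=[85 61 83 73]
Op 7: note_on(81): all voices busy, STEAL voice 2 (pitch 83, oldest) -> assign | voices=[85 61 81 73]
Op 8: note_on(64): all voices busy, STEAL voice 3 (pitch 73, oldest) -> assign | voices=[85 61 81 64]
Op 9: note_off(64): free voice 3 | voices=[85 61 81 -]
Op 10: note_on(80): voice 3 is free -> assigned | voices=[85 61 81 80]
Op 11: note_off(81): free voice 2 | voices=[85 61 - 80]
Op 12: note_off(85): free voice 0 | voices=[- 61 - 80]
Op 13: note_on(69): voice 0 is free -> assigned | voices=[69 61 - 80]

Answer: 4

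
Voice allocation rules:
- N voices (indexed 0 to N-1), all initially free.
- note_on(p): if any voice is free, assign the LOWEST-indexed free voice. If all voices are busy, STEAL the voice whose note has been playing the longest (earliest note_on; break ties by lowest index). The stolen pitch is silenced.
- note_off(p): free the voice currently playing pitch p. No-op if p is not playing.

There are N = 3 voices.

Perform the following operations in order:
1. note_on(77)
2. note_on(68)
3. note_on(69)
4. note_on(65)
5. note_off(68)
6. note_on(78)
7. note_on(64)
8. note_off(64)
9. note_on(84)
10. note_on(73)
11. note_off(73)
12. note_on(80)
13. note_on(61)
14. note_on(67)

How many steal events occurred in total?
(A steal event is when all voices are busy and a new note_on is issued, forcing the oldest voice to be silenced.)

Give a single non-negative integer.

Op 1: note_on(77): voice 0 is free -> assigned | voices=[77 - -]
Op 2: note_on(68): voice 1 is free -> assigned | voices=[77 68 -]
Op 3: note_on(69): voice 2 is free -> assigned | voices=[77 68 69]
Op 4: note_on(65): all voices busy, STEAL voice 0 (pitch 77, oldest) -> assign | voices=[65 68 69]
Op 5: note_off(68): free voice 1 | voices=[65 - 69]
Op 6: note_on(78): voice 1 is free -> assigned | voices=[65 78 69]
Op 7: note_on(64): all voices busy, STEAL voice 2 (pitch 69, oldest) -> assign | voices=[65 78 64]
Op 8: note_off(64): free voice 2 | voices=[65 78 -]
Op 9: note_on(84): voice 2 is free -> assigned | voices=[65 78 84]
Op 10: note_on(73): all voices busy, STEAL voice 0 (pitch 65, oldest) -> assign | voices=[73 78 84]
Op 11: note_off(73): free voice 0 | voices=[- 78 84]
Op 12: note_on(80): voice 0 is free -> assigned | voices=[80 78 84]
Op 13: note_on(61): all voices busy, STEAL voice 1 (pitch 78, oldest) -> assign | voices=[80 61 84]
Op 14: note_on(67): all voices busy, STEAL voice 2 (pitch 84, oldest) -> assign | voices=[80 61 67]

Answer: 5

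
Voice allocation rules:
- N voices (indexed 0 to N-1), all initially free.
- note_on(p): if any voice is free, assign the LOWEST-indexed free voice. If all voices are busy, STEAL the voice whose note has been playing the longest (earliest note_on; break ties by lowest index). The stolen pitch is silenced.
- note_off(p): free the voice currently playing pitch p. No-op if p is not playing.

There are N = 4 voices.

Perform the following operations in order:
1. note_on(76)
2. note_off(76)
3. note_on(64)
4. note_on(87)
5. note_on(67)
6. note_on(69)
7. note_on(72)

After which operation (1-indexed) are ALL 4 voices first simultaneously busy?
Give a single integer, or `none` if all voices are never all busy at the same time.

Op 1: note_on(76): voice 0 is free -> assigned | voices=[76 - - -]
Op 2: note_off(76): free voice 0 | voices=[- - - -]
Op 3: note_on(64): voice 0 is free -> assigned | voices=[64 - - -]
Op 4: note_on(87): voice 1 is free -> assigned | voices=[64 87 - -]
Op 5: note_on(67): voice 2 is free -> assigned | voices=[64 87 67 -]
Op 6: note_on(69): voice 3 is free -> assigned | voices=[64 87 67 69]
Op 7: note_on(72): all voices busy, STEAL voice 0 (pitch 64, oldest) -> assign | voices=[72 87 67 69]

Answer: 6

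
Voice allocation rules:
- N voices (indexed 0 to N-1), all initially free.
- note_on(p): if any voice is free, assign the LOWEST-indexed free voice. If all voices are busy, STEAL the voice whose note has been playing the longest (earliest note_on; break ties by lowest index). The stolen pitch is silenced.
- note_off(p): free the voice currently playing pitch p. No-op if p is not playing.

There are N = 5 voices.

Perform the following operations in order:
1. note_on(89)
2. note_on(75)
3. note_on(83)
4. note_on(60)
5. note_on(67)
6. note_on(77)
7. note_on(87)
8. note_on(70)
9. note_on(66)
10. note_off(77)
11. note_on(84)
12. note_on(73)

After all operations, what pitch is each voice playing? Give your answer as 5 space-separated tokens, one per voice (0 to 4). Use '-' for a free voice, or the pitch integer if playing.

Op 1: note_on(89): voice 0 is free -> assigned | voices=[89 - - - -]
Op 2: note_on(75): voice 1 is free -> assigned | voices=[89 75 - - -]
Op 3: note_on(83): voice 2 is free -> assigned | voices=[89 75 83 - -]
Op 4: note_on(60): voice 3 is free -> assigned | voices=[89 75 83 60 -]
Op 5: note_on(67): voice 4 is free -> assigned | voices=[89 75 83 60 67]
Op 6: note_on(77): all voices busy, STEAL voice 0 (pitch 89, oldest) -> assign | voices=[77 75 83 60 67]
Op 7: note_on(87): all voices busy, STEAL voice 1 (pitch 75, oldest) -> assign | voices=[77 87 83 60 67]
Op 8: note_on(70): all voices busy, STEAL voice 2 (pitch 83, oldest) -> assign | voices=[77 87 70 60 67]
Op 9: note_on(66): all voices busy, STEAL voice 3 (pitch 60, oldest) -> assign | voices=[77 87 70 66 67]
Op 10: note_off(77): free voice 0 | voices=[- 87 70 66 67]
Op 11: note_on(84): voice 0 is free -> assigned | voices=[84 87 70 66 67]
Op 12: note_on(73): all voices busy, STEAL voice 4 (pitch 67, oldest) -> assign | voices=[84 87 70 66 73]

Answer: 84 87 70 66 73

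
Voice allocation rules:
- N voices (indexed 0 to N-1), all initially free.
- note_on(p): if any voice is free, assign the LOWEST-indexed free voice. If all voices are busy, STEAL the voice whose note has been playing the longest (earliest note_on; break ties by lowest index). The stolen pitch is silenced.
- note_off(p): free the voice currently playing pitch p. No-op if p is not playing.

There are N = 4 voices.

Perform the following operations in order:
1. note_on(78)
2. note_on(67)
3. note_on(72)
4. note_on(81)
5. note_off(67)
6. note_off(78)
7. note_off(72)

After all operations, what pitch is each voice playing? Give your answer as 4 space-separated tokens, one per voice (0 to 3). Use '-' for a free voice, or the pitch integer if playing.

Op 1: note_on(78): voice 0 is free -> assigned | voices=[78 - - -]
Op 2: note_on(67): voice 1 is free -> assigned | voices=[78 67 - -]
Op 3: note_on(72): voice 2 is free -> assigned | voices=[78 67 72 -]
Op 4: note_on(81): voice 3 is free -> assigned | voices=[78 67 72 81]
Op 5: note_off(67): free voice 1 | voices=[78 - 72 81]
Op 6: note_off(78): free voice 0 | voices=[- - 72 81]
Op 7: note_off(72): free voice 2 | voices=[- - - 81]

Answer: - - - 81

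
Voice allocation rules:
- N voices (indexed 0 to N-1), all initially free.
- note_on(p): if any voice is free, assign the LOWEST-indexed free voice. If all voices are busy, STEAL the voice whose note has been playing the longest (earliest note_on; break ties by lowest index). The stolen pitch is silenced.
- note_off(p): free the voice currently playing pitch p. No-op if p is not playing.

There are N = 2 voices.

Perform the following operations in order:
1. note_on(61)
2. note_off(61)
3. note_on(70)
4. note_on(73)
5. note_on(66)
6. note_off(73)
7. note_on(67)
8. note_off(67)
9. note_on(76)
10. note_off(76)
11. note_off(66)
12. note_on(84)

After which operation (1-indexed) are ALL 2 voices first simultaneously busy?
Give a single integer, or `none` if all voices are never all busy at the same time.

Answer: 4

Derivation:
Op 1: note_on(61): voice 0 is free -> assigned | voices=[61 -]
Op 2: note_off(61): free voice 0 | voices=[- -]
Op 3: note_on(70): voice 0 is free -> assigned | voices=[70 -]
Op 4: note_on(73): voice 1 is free -> assigned | voices=[70 73]
Op 5: note_on(66): all voices busy, STEAL voice 0 (pitch 70, oldest) -> assign | voices=[66 73]
Op 6: note_off(73): free voice 1 | voices=[66 -]
Op 7: note_on(67): voice 1 is free -> assigned | voices=[66 67]
Op 8: note_off(67): free voice 1 | voices=[66 -]
Op 9: note_on(76): voice 1 is free -> assigned | voices=[66 76]
Op 10: note_off(76): free voice 1 | voices=[66 -]
Op 11: note_off(66): free voice 0 | voices=[- -]
Op 12: note_on(84): voice 0 is free -> assigned | voices=[84 -]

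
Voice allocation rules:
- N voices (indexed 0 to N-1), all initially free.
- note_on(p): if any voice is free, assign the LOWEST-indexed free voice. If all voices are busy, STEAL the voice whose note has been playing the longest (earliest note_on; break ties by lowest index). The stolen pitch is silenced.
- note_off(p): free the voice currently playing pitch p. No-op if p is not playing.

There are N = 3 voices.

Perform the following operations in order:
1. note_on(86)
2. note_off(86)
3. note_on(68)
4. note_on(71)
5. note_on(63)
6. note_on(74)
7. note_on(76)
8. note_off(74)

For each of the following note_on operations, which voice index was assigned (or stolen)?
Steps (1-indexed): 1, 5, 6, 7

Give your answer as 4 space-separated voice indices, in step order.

Op 1: note_on(86): voice 0 is free -> assigned | voices=[86 - -]
Op 2: note_off(86): free voice 0 | voices=[- - -]
Op 3: note_on(68): voice 0 is free -> assigned | voices=[68 - -]
Op 4: note_on(71): voice 1 is free -> assigned | voices=[68 71 -]
Op 5: note_on(63): voice 2 is free -> assigned | voices=[68 71 63]
Op 6: note_on(74): all voices busy, STEAL voice 0 (pitch 68, oldest) -> assign | voices=[74 71 63]
Op 7: note_on(76): all voices busy, STEAL voice 1 (pitch 71, oldest) -> assign | voices=[74 76 63]
Op 8: note_off(74): free voice 0 | voices=[- 76 63]

Answer: 0 2 0 1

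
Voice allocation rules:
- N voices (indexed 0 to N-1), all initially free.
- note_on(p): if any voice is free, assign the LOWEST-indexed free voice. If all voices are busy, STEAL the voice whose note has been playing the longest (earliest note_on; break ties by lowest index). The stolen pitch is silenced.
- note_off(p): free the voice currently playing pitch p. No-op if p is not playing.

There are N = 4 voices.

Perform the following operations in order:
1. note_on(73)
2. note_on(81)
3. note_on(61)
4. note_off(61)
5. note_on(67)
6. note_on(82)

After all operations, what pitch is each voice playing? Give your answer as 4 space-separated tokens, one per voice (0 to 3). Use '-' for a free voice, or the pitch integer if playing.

Op 1: note_on(73): voice 0 is free -> assigned | voices=[73 - - -]
Op 2: note_on(81): voice 1 is free -> assigned | voices=[73 81 - -]
Op 3: note_on(61): voice 2 is free -> assigned | voices=[73 81 61 -]
Op 4: note_off(61): free voice 2 | voices=[73 81 - -]
Op 5: note_on(67): voice 2 is free -> assigned | voices=[73 81 67 -]
Op 6: note_on(82): voice 3 is free -> assigned | voices=[73 81 67 82]

Answer: 73 81 67 82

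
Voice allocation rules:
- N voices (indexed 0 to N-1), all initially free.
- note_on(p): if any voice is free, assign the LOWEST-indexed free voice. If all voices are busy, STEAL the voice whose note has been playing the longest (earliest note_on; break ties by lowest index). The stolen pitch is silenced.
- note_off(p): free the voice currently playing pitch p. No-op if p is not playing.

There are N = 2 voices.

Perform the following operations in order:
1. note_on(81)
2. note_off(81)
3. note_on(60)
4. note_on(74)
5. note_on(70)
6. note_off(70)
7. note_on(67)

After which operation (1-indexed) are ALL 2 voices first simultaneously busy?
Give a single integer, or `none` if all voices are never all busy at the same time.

Answer: 4

Derivation:
Op 1: note_on(81): voice 0 is free -> assigned | voices=[81 -]
Op 2: note_off(81): free voice 0 | voices=[- -]
Op 3: note_on(60): voice 0 is free -> assigned | voices=[60 -]
Op 4: note_on(74): voice 1 is free -> assigned | voices=[60 74]
Op 5: note_on(70): all voices busy, STEAL voice 0 (pitch 60, oldest) -> assign | voices=[70 74]
Op 6: note_off(70): free voice 0 | voices=[- 74]
Op 7: note_on(67): voice 0 is free -> assigned | voices=[67 74]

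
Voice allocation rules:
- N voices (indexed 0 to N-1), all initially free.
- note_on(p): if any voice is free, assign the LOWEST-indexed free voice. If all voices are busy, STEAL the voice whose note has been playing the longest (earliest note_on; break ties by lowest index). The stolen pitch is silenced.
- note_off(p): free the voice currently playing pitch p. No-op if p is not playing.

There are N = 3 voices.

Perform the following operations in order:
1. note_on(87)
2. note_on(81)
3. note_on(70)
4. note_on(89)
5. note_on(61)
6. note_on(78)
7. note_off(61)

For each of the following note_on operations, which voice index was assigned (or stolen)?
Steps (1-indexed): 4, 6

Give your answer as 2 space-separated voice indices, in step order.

Op 1: note_on(87): voice 0 is free -> assigned | voices=[87 - -]
Op 2: note_on(81): voice 1 is free -> assigned | voices=[87 81 -]
Op 3: note_on(70): voice 2 is free -> assigned | voices=[87 81 70]
Op 4: note_on(89): all voices busy, STEAL voice 0 (pitch 87, oldest) -> assign | voices=[89 81 70]
Op 5: note_on(61): all voices busy, STEAL voice 1 (pitch 81, oldest) -> assign | voices=[89 61 70]
Op 6: note_on(78): all voices busy, STEAL voice 2 (pitch 70, oldest) -> assign | voices=[89 61 78]
Op 7: note_off(61): free voice 1 | voices=[89 - 78]

Answer: 0 2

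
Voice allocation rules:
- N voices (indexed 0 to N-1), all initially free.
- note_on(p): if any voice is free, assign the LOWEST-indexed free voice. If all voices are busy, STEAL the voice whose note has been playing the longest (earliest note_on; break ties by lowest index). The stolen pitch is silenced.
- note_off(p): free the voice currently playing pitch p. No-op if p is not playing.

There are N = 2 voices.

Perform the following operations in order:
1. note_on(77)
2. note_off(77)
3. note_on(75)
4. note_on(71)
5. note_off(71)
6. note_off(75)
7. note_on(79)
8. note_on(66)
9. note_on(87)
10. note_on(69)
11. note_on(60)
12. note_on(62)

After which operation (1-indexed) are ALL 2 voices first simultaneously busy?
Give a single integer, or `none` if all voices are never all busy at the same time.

Op 1: note_on(77): voice 0 is free -> assigned | voices=[77 -]
Op 2: note_off(77): free voice 0 | voices=[- -]
Op 3: note_on(75): voice 0 is free -> assigned | voices=[75 -]
Op 4: note_on(71): voice 1 is free -> assigned | voices=[75 71]
Op 5: note_off(71): free voice 1 | voices=[75 -]
Op 6: note_off(75): free voice 0 | voices=[- -]
Op 7: note_on(79): voice 0 is free -> assigned | voices=[79 -]
Op 8: note_on(66): voice 1 is free -> assigned | voices=[79 66]
Op 9: note_on(87): all voices busy, STEAL voice 0 (pitch 79, oldest) -> assign | voices=[87 66]
Op 10: note_on(69): all voices busy, STEAL voice 1 (pitch 66, oldest) -> assign | voices=[87 69]
Op 11: note_on(60): all voices busy, STEAL voice 0 (pitch 87, oldest) -> assign | voices=[60 69]
Op 12: note_on(62): all voices busy, STEAL voice 1 (pitch 69, oldest) -> assign | voices=[60 62]

Answer: 4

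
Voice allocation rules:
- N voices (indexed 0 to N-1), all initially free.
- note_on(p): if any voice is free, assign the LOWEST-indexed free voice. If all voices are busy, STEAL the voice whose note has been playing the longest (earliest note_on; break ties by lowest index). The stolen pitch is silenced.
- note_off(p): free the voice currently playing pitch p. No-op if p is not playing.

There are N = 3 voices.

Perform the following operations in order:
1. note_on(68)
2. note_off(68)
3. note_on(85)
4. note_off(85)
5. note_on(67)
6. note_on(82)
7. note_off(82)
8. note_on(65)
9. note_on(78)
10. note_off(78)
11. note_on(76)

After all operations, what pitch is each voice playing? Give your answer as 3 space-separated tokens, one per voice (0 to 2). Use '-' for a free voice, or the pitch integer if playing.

Op 1: note_on(68): voice 0 is free -> assigned | voices=[68 - -]
Op 2: note_off(68): free voice 0 | voices=[- - -]
Op 3: note_on(85): voice 0 is free -> assigned | voices=[85 - -]
Op 4: note_off(85): free voice 0 | voices=[- - -]
Op 5: note_on(67): voice 0 is free -> assigned | voices=[67 - -]
Op 6: note_on(82): voice 1 is free -> assigned | voices=[67 82 -]
Op 7: note_off(82): free voice 1 | voices=[67 - -]
Op 8: note_on(65): voice 1 is free -> assigned | voices=[67 65 -]
Op 9: note_on(78): voice 2 is free -> assigned | voices=[67 65 78]
Op 10: note_off(78): free voice 2 | voices=[67 65 -]
Op 11: note_on(76): voice 2 is free -> assigned | voices=[67 65 76]

Answer: 67 65 76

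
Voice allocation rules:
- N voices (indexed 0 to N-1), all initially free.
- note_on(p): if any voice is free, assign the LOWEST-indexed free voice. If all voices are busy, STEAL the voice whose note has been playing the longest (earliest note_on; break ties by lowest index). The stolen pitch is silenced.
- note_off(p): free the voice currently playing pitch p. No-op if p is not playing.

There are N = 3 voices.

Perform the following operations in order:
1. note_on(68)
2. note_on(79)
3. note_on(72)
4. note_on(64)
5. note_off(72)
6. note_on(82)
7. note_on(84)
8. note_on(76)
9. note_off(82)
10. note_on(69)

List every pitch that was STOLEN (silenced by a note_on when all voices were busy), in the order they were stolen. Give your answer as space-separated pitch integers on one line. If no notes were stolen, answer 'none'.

Op 1: note_on(68): voice 0 is free -> assigned | voices=[68 - -]
Op 2: note_on(79): voice 1 is free -> assigned | voices=[68 79 -]
Op 3: note_on(72): voice 2 is free -> assigned | voices=[68 79 72]
Op 4: note_on(64): all voices busy, STEAL voice 0 (pitch 68, oldest) -> assign | voices=[64 79 72]
Op 5: note_off(72): free voice 2 | voices=[64 79 -]
Op 6: note_on(82): voice 2 is free -> assigned | voices=[64 79 82]
Op 7: note_on(84): all voices busy, STEAL voice 1 (pitch 79, oldest) -> assign | voices=[64 84 82]
Op 8: note_on(76): all voices busy, STEAL voice 0 (pitch 64, oldest) -> assign | voices=[76 84 82]
Op 9: note_off(82): free voice 2 | voices=[76 84 -]
Op 10: note_on(69): voice 2 is free -> assigned | voices=[76 84 69]

Answer: 68 79 64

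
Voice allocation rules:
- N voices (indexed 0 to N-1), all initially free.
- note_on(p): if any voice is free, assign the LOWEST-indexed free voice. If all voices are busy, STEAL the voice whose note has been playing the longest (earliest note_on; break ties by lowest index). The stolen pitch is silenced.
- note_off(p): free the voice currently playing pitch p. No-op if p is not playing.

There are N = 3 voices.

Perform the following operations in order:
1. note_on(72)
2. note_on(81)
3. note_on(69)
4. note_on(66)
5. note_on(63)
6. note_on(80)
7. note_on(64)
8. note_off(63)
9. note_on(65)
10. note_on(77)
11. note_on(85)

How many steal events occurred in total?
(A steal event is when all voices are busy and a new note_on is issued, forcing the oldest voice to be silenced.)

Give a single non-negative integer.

Op 1: note_on(72): voice 0 is free -> assigned | voices=[72 - -]
Op 2: note_on(81): voice 1 is free -> assigned | voices=[72 81 -]
Op 3: note_on(69): voice 2 is free -> assigned | voices=[72 81 69]
Op 4: note_on(66): all voices busy, STEAL voice 0 (pitch 72, oldest) -> assign | voices=[66 81 69]
Op 5: note_on(63): all voices busy, STEAL voice 1 (pitch 81, oldest) -> assign | voices=[66 63 69]
Op 6: note_on(80): all voices busy, STEAL voice 2 (pitch 69, oldest) -> assign | voices=[66 63 80]
Op 7: note_on(64): all voices busy, STEAL voice 0 (pitch 66, oldest) -> assign | voices=[64 63 80]
Op 8: note_off(63): free voice 1 | voices=[64 - 80]
Op 9: note_on(65): voice 1 is free -> assigned | voices=[64 65 80]
Op 10: note_on(77): all voices busy, STEAL voice 2 (pitch 80, oldest) -> assign | voices=[64 65 77]
Op 11: note_on(85): all voices busy, STEAL voice 0 (pitch 64, oldest) -> assign | voices=[85 65 77]

Answer: 6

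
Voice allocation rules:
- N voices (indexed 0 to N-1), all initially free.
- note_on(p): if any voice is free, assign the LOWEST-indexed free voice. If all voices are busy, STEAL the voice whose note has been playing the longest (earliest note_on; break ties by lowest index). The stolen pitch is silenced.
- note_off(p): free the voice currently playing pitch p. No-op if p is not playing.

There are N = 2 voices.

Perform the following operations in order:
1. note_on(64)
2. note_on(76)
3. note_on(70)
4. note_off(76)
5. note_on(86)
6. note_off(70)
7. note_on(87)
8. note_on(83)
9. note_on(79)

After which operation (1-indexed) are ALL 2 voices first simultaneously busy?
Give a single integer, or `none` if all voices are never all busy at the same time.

Answer: 2

Derivation:
Op 1: note_on(64): voice 0 is free -> assigned | voices=[64 -]
Op 2: note_on(76): voice 1 is free -> assigned | voices=[64 76]
Op 3: note_on(70): all voices busy, STEAL voice 0 (pitch 64, oldest) -> assign | voices=[70 76]
Op 4: note_off(76): free voice 1 | voices=[70 -]
Op 5: note_on(86): voice 1 is free -> assigned | voices=[70 86]
Op 6: note_off(70): free voice 0 | voices=[- 86]
Op 7: note_on(87): voice 0 is free -> assigned | voices=[87 86]
Op 8: note_on(83): all voices busy, STEAL voice 1 (pitch 86, oldest) -> assign | voices=[87 83]
Op 9: note_on(79): all voices busy, STEAL voice 0 (pitch 87, oldest) -> assign | voices=[79 83]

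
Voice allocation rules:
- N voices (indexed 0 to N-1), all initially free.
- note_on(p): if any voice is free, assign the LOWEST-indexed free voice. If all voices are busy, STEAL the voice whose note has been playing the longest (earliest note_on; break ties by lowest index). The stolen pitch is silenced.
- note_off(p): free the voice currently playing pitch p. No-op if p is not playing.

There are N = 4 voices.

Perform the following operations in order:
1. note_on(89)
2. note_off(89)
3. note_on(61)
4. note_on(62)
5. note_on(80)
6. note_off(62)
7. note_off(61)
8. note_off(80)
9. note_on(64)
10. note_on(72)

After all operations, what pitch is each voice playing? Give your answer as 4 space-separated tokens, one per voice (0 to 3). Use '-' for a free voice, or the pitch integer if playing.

Answer: 64 72 - -

Derivation:
Op 1: note_on(89): voice 0 is free -> assigned | voices=[89 - - -]
Op 2: note_off(89): free voice 0 | voices=[- - - -]
Op 3: note_on(61): voice 0 is free -> assigned | voices=[61 - - -]
Op 4: note_on(62): voice 1 is free -> assigned | voices=[61 62 - -]
Op 5: note_on(80): voice 2 is free -> assigned | voices=[61 62 80 -]
Op 6: note_off(62): free voice 1 | voices=[61 - 80 -]
Op 7: note_off(61): free voice 0 | voices=[- - 80 -]
Op 8: note_off(80): free voice 2 | voices=[- - - -]
Op 9: note_on(64): voice 0 is free -> assigned | voices=[64 - - -]
Op 10: note_on(72): voice 1 is free -> assigned | voices=[64 72 - -]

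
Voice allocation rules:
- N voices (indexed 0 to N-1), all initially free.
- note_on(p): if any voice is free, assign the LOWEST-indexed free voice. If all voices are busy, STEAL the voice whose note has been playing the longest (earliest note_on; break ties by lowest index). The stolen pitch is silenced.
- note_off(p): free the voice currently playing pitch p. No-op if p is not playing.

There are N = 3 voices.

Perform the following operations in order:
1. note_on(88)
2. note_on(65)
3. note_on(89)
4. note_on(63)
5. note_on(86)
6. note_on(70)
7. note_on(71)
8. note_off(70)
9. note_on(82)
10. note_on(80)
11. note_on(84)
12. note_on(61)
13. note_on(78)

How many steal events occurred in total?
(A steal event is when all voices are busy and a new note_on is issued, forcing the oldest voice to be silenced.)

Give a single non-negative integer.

Op 1: note_on(88): voice 0 is free -> assigned | voices=[88 - -]
Op 2: note_on(65): voice 1 is free -> assigned | voices=[88 65 -]
Op 3: note_on(89): voice 2 is free -> assigned | voices=[88 65 89]
Op 4: note_on(63): all voices busy, STEAL voice 0 (pitch 88, oldest) -> assign | voices=[63 65 89]
Op 5: note_on(86): all voices busy, STEAL voice 1 (pitch 65, oldest) -> assign | voices=[63 86 89]
Op 6: note_on(70): all voices busy, STEAL voice 2 (pitch 89, oldest) -> assign | voices=[63 86 70]
Op 7: note_on(71): all voices busy, STEAL voice 0 (pitch 63, oldest) -> assign | voices=[71 86 70]
Op 8: note_off(70): free voice 2 | voices=[71 86 -]
Op 9: note_on(82): voice 2 is free -> assigned | voices=[71 86 82]
Op 10: note_on(80): all voices busy, STEAL voice 1 (pitch 86, oldest) -> assign | voices=[71 80 82]
Op 11: note_on(84): all voices busy, STEAL voice 0 (pitch 71, oldest) -> assign | voices=[84 80 82]
Op 12: note_on(61): all voices busy, STEAL voice 2 (pitch 82, oldest) -> assign | voices=[84 80 61]
Op 13: note_on(78): all voices busy, STEAL voice 1 (pitch 80, oldest) -> assign | voices=[84 78 61]

Answer: 8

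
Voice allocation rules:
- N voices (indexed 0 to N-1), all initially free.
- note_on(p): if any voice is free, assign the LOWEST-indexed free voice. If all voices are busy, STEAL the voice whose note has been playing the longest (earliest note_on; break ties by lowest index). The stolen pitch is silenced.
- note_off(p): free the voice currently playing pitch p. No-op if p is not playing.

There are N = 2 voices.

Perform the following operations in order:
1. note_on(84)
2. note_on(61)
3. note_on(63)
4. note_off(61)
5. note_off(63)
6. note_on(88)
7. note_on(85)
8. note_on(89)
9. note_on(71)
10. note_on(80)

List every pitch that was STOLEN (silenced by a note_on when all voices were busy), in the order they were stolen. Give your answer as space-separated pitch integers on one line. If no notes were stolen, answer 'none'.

Answer: 84 88 85 89

Derivation:
Op 1: note_on(84): voice 0 is free -> assigned | voices=[84 -]
Op 2: note_on(61): voice 1 is free -> assigned | voices=[84 61]
Op 3: note_on(63): all voices busy, STEAL voice 0 (pitch 84, oldest) -> assign | voices=[63 61]
Op 4: note_off(61): free voice 1 | voices=[63 -]
Op 5: note_off(63): free voice 0 | voices=[- -]
Op 6: note_on(88): voice 0 is free -> assigned | voices=[88 -]
Op 7: note_on(85): voice 1 is free -> assigned | voices=[88 85]
Op 8: note_on(89): all voices busy, STEAL voice 0 (pitch 88, oldest) -> assign | voices=[89 85]
Op 9: note_on(71): all voices busy, STEAL voice 1 (pitch 85, oldest) -> assign | voices=[89 71]
Op 10: note_on(80): all voices busy, STEAL voice 0 (pitch 89, oldest) -> assign | voices=[80 71]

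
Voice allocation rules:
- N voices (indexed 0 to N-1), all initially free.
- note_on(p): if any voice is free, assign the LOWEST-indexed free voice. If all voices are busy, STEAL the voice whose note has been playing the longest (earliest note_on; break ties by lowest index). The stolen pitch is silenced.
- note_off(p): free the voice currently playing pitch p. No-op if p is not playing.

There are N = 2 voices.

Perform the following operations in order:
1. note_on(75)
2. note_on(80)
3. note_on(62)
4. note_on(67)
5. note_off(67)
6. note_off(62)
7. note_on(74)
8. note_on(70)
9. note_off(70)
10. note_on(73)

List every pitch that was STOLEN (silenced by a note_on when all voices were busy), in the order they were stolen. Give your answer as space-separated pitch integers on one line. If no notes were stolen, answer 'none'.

Answer: 75 80

Derivation:
Op 1: note_on(75): voice 0 is free -> assigned | voices=[75 -]
Op 2: note_on(80): voice 1 is free -> assigned | voices=[75 80]
Op 3: note_on(62): all voices busy, STEAL voice 0 (pitch 75, oldest) -> assign | voices=[62 80]
Op 4: note_on(67): all voices busy, STEAL voice 1 (pitch 80, oldest) -> assign | voices=[62 67]
Op 5: note_off(67): free voice 1 | voices=[62 -]
Op 6: note_off(62): free voice 0 | voices=[- -]
Op 7: note_on(74): voice 0 is free -> assigned | voices=[74 -]
Op 8: note_on(70): voice 1 is free -> assigned | voices=[74 70]
Op 9: note_off(70): free voice 1 | voices=[74 -]
Op 10: note_on(73): voice 1 is free -> assigned | voices=[74 73]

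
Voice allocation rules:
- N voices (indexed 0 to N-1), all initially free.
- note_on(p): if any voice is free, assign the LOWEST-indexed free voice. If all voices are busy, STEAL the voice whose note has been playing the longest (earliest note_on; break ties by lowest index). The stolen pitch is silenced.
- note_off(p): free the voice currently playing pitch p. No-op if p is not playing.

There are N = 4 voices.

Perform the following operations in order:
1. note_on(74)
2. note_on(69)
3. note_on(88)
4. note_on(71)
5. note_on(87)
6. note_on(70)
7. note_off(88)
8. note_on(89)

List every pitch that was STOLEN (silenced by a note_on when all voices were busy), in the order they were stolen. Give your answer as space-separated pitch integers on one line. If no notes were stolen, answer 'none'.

Op 1: note_on(74): voice 0 is free -> assigned | voices=[74 - - -]
Op 2: note_on(69): voice 1 is free -> assigned | voices=[74 69 - -]
Op 3: note_on(88): voice 2 is free -> assigned | voices=[74 69 88 -]
Op 4: note_on(71): voice 3 is free -> assigned | voices=[74 69 88 71]
Op 5: note_on(87): all voices busy, STEAL voice 0 (pitch 74, oldest) -> assign | voices=[87 69 88 71]
Op 6: note_on(70): all voices busy, STEAL voice 1 (pitch 69, oldest) -> assign | voices=[87 70 88 71]
Op 7: note_off(88): free voice 2 | voices=[87 70 - 71]
Op 8: note_on(89): voice 2 is free -> assigned | voices=[87 70 89 71]

Answer: 74 69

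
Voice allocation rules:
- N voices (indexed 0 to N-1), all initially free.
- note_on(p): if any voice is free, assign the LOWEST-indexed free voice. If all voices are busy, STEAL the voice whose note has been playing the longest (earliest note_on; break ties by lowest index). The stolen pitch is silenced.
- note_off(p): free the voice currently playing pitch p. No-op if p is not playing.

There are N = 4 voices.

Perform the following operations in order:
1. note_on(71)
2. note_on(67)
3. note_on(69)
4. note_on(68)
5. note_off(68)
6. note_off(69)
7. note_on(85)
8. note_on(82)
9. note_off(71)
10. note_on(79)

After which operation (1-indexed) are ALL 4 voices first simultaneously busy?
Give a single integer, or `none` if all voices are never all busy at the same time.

Op 1: note_on(71): voice 0 is free -> assigned | voices=[71 - - -]
Op 2: note_on(67): voice 1 is free -> assigned | voices=[71 67 - -]
Op 3: note_on(69): voice 2 is free -> assigned | voices=[71 67 69 -]
Op 4: note_on(68): voice 3 is free -> assigned | voices=[71 67 69 68]
Op 5: note_off(68): free voice 3 | voices=[71 67 69 -]
Op 6: note_off(69): free voice 2 | voices=[71 67 - -]
Op 7: note_on(85): voice 2 is free -> assigned | voices=[71 67 85 -]
Op 8: note_on(82): voice 3 is free -> assigned | voices=[71 67 85 82]
Op 9: note_off(71): free voice 0 | voices=[- 67 85 82]
Op 10: note_on(79): voice 0 is free -> assigned | voices=[79 67 85 82]

Answer: 4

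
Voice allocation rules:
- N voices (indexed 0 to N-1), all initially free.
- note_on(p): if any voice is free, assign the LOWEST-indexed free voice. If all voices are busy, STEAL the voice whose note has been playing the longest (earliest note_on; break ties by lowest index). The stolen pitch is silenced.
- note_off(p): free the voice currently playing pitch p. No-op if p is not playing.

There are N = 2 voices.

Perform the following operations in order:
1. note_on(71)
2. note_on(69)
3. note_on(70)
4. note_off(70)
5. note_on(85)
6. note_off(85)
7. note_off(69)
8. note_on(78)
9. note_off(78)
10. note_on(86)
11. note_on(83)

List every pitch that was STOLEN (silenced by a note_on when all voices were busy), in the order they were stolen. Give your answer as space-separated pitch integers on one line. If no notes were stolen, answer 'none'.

Answer: 71

Derivation:
Op 1: note_on(71): voice 0 is free -> assigned | voices=[71 -]
Op 2: note_on(69): voice 1 is free -> assigned | voices=[71 69]
Op 3: note_on(70): all voices busy, STEAL voice 0 (pitch 71, oldest) -> assign | voices=[70 69]
Op 4: note_off(70): free voice 0 | voices=[- 69]
Op 5: note_on(85): voice 0 is free -> assigned | voices=[85 69]
Op 6: note_off(85): free voice 0 | voices=[- 69]
Op 7: note_off(69): free voice 1 | voices=[- -]
Op 8: note_on(78): voice 0 is free -> assigned | voices=[78 -]
Op 9: note_off(78): free voice 0 | voices=[- -]
Op 10: note_on(86): voice 0 is free -> assigned | voices=[86 -]
Op 11: note_on(83): voice 1 is free -> assigned | voices=[86 83]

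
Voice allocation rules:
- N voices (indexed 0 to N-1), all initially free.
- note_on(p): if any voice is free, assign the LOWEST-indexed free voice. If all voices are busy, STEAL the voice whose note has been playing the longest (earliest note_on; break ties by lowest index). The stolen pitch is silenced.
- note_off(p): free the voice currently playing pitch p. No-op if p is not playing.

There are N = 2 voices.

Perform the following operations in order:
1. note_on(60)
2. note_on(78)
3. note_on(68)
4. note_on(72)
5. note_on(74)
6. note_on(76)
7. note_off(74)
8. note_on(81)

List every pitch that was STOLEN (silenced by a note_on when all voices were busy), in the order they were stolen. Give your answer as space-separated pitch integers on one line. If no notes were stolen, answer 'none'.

Answer: 60 78 68 72

Derivation:
Op 1: note_on(60): voice 0 is free -> assigned | voices=[60 -]
Op 2: note_on(78): voice 1 is free -> assigned | voices=[60 78]
Op 3: note_on(68): all voices busy, STEAL voice 0 (pitch 60, oldest) -> assign | voices=[68 78]
Op 4: note_on(72): all voices busy, STEAL voice 1 (pitch 78, oldest) -> assign | voices=[68 72]
Op 5: note_on(74): all voices busy, STEAL voice 0 (pitch 68, oldest) -> assign | voices=[74 72]
Op 6: note_on(76): all voices busy, STEAL voice 1 (pitch 72, oldest) -> assign | voices=[74 76]
Op 7: note_off(74): free voice 0 | voices=[- 76]
Op 8: note_on(81): voice 0 is free -> assigned | voices=[81 76]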